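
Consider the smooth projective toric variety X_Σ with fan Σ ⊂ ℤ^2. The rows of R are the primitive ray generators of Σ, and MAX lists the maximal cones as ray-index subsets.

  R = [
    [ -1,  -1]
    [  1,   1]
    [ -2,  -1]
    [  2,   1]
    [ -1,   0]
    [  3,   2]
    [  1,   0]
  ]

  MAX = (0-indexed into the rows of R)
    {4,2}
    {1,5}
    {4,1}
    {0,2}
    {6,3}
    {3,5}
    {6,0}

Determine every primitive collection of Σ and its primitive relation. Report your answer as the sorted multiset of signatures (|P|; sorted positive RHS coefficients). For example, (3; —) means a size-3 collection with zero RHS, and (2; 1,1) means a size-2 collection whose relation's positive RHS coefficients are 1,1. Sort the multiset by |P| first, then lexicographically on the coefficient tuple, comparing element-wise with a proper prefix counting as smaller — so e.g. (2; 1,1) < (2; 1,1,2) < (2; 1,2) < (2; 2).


14 minimal non-faces of Δ(Σ) (on 7 rays):

  P = {0,1}:  v_{0} + v_{1} = 0  ⟹  sig = (2; —)
  P = {2,3}:  v_{2} + v_{3} = 0  ⟹  sig = (2; —)
  P = {4,6}:  v_{4} + v_{6} = 0  ⟹  sig = (2; —)
  P = {0,3}:  v_{0} + v_{3} = v_{6}  ⟹  sig = (2; 1)
  P = {0,4}:  v_{0} + v_{4} = v_{2}  ⟹  sig = (2; 1)
  P = {0,5}:  v_{0} + v_{5} = v_{3}  ⟹  sig = (2; 1)
  P = {1,2}:  v_{1} + v_{2} = v_{4}  ⟹  sig = (2; 1)
  P = {1,3}:  v_{1} + v_{3} = v_{5}  ⟹  sig = (2; 1)
  P = {1,6}:  v_{1} + v_{6} = v_{3}  ⟹  sig = (2; 1)
  P = {2,5}:  v_{2} + v_{5} = v_{1}  ⟹  sig = (2; 1)
  P = {2,6}:  v_{2} + v_{6} = v_{0}  ⟹  sig = (2; 1)
  P = {3,4}:  v_{3} + v_{4} = v_{1}  ⟹  sig = (2; 1)
  P = {4,5}:  v_{4} + v_{5} = 2·v_{1}  ⟹  sig = (2; 2)
  P = {5,6}:  v_{5} + v_{6} = 2·v_{3}  ⟹  sig = (2; 2)

so the primitive-relation signature multiset is
    (2; —)
    (2; —)
    (2; —)
    (2; 1)
    (2; 1)
    (2; 1)
    (2; 1)
    (2; 1)
    (2; 1)
    (2; 1)
    (2; 1)
    (2; 1)
    (2; 2)
    (2; 2)


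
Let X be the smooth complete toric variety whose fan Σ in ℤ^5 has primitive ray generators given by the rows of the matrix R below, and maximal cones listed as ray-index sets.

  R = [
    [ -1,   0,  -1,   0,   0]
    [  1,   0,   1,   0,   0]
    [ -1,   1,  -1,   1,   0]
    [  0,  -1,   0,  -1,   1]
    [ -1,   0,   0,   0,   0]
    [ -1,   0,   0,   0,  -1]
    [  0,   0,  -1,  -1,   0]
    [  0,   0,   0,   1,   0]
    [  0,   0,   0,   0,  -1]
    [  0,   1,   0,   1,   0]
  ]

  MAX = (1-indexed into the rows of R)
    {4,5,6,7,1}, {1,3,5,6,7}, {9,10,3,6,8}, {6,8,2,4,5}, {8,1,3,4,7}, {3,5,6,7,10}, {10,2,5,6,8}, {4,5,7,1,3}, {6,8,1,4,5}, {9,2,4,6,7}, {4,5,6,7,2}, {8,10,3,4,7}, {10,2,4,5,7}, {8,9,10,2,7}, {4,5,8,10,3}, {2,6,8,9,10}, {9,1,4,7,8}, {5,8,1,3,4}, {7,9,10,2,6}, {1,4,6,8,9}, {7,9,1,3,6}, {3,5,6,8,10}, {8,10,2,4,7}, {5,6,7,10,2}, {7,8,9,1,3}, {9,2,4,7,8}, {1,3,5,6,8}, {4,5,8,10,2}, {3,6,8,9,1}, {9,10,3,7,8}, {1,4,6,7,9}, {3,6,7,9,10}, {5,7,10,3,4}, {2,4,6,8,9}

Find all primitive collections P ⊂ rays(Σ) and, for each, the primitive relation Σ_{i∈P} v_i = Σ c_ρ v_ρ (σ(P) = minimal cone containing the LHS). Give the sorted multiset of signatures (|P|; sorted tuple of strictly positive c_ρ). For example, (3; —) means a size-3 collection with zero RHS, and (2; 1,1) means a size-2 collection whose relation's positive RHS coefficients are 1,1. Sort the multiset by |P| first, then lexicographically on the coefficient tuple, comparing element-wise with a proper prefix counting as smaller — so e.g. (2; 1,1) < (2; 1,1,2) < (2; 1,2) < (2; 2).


Σ has 10 primitive collections:

  • {1,2}:  v_{1} + v_{2} = 0  so sig = (2; —)
  • {1,10}:  v_{1} + v_{10} = v_{3}  so sig = (2; 1)
  • {2,3}:  v_{2} + v_{3} = v_{10}  so sig = (2; 1)
  • {5,9}:  v_{5} + v_{9} = v_{6}  so sig = (2; 1)
  • {4,9,10}:  v_{4} + v_{9} + v_{10} = 0  so sig = (3; —)
  • {3,4,9}:  v_{3} + v_{4} + v_{9} = v_{1}  so sig = (3; 1)
  • {4,6,10}:  v_{4} + v_{6} + v_{10} = v_{5}  so sig = (3; 1)
  • {5,7,8}:  v_{5} + v_{7} + v_{8} = v_{1}  so sig = (3; 1)
  • {3,4,6}:  v_{3} + v_{4} + v_{6} = v_{1} + v_{5}  so sig = (3; 1,1)
  • {6,7,8}:  v_{6} + v_{7} + v_{8} = v_{1} + v_{9}  so sig = (3; 1,1)

so the primitive-relation signature multiset is
    |P|=2: 4 collections, coeffs (), (1), (1), (1)
    |P|=3: 6 collections, coeffs (), (1), (1), (1), (1,1), (1,1)


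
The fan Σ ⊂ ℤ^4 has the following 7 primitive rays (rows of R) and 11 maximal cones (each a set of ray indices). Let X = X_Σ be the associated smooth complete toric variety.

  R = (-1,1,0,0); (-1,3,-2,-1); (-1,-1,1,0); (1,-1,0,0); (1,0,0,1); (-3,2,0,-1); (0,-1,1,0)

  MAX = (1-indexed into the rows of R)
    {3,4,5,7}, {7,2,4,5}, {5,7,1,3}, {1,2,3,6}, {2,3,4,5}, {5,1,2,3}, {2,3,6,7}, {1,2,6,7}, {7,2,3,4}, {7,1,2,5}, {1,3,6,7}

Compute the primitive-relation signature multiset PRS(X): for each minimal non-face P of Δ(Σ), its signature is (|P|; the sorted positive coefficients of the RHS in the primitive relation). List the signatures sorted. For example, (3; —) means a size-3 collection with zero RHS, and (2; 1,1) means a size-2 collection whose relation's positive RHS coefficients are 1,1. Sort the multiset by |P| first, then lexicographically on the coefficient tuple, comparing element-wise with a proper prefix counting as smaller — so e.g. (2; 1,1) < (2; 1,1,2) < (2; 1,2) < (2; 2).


5 collections generate NE(X_Σ); each relation:

  P = {1,4}:  v_{1} + v_{4} = 0  →  sig = (2; —)
  P = {4,6}:  v_{4} + v_{6} = v_{2} + v_{3} + v_{7}  →  sig = (2; 1,1,1)
  P = {5,6}:  v_{5} + v_{6} = 2·v_{1}  →  sig = (2; 2)
  P = {1,2,3,7}:  v_{1} + v_{2} + v_{3} + v_{7} = v_{6}  →  sig = (4; 1)
  P = {2,3,5,7}:  v_{2} + v_{3} + v_{5} + v_{7} = v_{1}  →  sig = (4; 1)

Hence PRS(X_Σ) =
    (2; —)
    (2; 1,1,1)
    (2; 2)
    (4; 1)
    (4; 1)


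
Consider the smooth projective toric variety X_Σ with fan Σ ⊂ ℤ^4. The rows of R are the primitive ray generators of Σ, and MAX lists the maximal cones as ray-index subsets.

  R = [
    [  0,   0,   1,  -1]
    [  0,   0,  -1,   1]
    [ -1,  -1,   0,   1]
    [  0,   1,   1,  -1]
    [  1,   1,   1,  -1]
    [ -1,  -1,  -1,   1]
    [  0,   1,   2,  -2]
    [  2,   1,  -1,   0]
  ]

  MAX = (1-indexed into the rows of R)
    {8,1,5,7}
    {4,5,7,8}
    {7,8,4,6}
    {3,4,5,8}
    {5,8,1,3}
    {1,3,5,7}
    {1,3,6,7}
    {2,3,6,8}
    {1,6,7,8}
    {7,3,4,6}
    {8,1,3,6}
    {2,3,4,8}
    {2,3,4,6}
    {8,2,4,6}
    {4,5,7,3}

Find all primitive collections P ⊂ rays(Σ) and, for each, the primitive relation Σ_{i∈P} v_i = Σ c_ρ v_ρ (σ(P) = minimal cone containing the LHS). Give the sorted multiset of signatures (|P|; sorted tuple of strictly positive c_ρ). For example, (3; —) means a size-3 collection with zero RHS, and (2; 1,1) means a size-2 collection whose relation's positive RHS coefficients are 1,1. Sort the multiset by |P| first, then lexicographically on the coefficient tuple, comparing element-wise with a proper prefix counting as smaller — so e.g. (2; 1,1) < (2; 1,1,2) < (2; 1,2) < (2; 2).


|primitive collections| = 7. Relations:

  • {1,2}:  v_{1} + v_{2} = 0 ; sig = (2; —)
  • {5,6}:  v_{5} + v_{6} = 0 ; sig = (2; —)
  • {1,4}:  v_{1} + v_{4} = v_{7} ; sig = (2; 1)
  • {2,7}:  v_{2} + v_{7} = v_{4} ; sig = (2; 1)
  • {2,5}:  v_{2} + v_{5} = v_{3} + v_{4} + v_{8} ; sig = (2; 1,1,1)
  • {3,7,8}:  v_{3} + v_{7} + v_{8} = v_{5} ; sig = (3; 1)
  • {3,4,6,8}:  v_{3} + v_{4} + v_{6} + v_{8} = v_{2} ; sig = (4; 1)

Signatures (|P|; sorted positive RHS coefficients), sorted:
{ (2; —) ×2,  (2; 1) ×2,  (2; 1,1,1),  (3; 1),  (4; 1) }


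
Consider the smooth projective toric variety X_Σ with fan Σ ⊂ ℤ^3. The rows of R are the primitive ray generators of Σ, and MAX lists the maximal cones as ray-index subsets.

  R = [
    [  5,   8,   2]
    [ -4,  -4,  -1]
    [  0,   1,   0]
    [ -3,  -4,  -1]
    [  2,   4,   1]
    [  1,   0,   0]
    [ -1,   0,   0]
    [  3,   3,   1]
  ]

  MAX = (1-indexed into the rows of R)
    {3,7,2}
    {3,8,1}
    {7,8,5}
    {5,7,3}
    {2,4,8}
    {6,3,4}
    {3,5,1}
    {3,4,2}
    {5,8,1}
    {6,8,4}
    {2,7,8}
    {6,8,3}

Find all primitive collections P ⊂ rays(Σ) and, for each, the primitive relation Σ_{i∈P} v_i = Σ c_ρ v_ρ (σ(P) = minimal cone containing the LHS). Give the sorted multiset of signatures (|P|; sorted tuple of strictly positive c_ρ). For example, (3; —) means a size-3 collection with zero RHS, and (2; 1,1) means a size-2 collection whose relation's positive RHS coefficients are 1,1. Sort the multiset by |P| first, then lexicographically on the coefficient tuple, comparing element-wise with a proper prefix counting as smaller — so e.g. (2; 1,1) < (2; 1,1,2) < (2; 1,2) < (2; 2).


14 minimal non-faces of Δ(Σ) (on 8 rays):

  P={6,7}:  v_{6} + v_{7} = 0  ⇒ sig = (2; —)
  P={1,4}:  v_{1} + v_{4} = v_{5}  ⇒ sig = (2; 1)
  P={2,6}:  v_{2} + v_{6} = v_{4}  ⇒ sig = (2; 1)
  P={4,5}:  v_{4} + v_{5} = v_{7}  ⇒ sig = (2; 1)
  P={4,7}:  v_{4} + v_{7} = v_{2}  ⇒ sig = (2; 1)
  P={1,2}:  v_{1} + v_{2} = v_{5} + v_{7}  ⇒ sig = (2; 1,1)
  P={5,6}:  v_{5} + v_{6} = v_{3} + v_{8}  ⇒ sig = (2; 1,1)
  P={1,7}:  v_{1} + v_{7} = 2·v_{5}  ⇒ sig = (2; 2)
  P={2,5}:  v_{2} + v_{5} = 2·v_{7}  ⇒ sig = (2; 2)
  P={1,6}:  v_{1} + v_{6} = 2·v_{3} + 2·v_{8}  ⇒ sig = (2; 2,2)
  P={3,4,8}:  v_{3} + v_{4} + v_{8} = 0  ⇒ sig = (3; —)
  P={2,3,8}:  v_{2} + v_{3} + v_{8} = v_{7}  ⇒ sig = (3; 1)
  P={3,5,8}:  v_{3} + v_{5} + v_{8} = v_{1}  ⇒ sig = (3; 1)
  P={3,7,8}:  v_{3} + v_{7} + v_{8} = v_{5}  ⇒ sig = (3; 1)

Signatures (|P|; sorted positive RHS coefficients), sorted:
    (2; —)
    (2; 1)
    (2; 1)
    (2; 1)
    (2; 1)
    (2; 1,1)
    (2; 1,1)
    (2; 2)
    (2; 2)
    (2; 2,2)
    (3; —)
    (3; 1)
    (3; 1)
    (3; 1)


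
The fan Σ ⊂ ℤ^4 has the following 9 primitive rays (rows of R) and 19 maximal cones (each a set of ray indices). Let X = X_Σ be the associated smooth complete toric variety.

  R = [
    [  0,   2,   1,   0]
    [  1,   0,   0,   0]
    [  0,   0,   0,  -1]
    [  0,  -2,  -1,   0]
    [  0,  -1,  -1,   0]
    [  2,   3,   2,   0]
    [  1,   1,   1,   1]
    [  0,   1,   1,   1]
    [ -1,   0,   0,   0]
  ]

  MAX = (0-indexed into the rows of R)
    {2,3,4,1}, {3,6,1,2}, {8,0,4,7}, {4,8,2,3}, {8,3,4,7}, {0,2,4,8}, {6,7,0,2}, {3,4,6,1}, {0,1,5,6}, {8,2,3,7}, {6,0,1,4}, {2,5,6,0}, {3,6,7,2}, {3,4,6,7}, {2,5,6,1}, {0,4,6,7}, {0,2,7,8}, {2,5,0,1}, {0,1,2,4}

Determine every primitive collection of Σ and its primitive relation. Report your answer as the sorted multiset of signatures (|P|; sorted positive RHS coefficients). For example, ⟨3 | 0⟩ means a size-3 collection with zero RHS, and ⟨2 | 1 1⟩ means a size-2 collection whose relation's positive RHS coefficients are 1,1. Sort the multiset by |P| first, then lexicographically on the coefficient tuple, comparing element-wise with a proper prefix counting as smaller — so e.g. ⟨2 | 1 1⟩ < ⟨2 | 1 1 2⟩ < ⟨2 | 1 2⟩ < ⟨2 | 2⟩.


|primitive collections| = 11. Relations:

  • {0,3}:  v_{0} + v_{3} = 0 — sig = ⟨2 | 0⟩
  • {1,8}:  v_{1} + v_{8} = 0 — sig = ⟨2 | 0⟩
  • {1,7}:  v_{1} + v_{7} = v_{6} — sig = ⟨2 | 1⟩
  • {6,8}:  v_{6} + v_{8} = v_{7} — sig = ⟨2 | 1⟩
  • {3,5}:  v_{3} + v_{5} = v_{1} + v_{2} + v_{6} — sig = ⟨2 | 1 1 1⟩
  • {5,8}:  v_{5} + v_{8} = v_{0} + v_{2} + v_{6} — sig = ⟨2 | 1 1 1⟩
  • {5,7}:  v_{5} + v_{7} = v_{0} + v_{2} + 2·v_{6} — sig = ⟨2 | 1 1 2⟩
  • {4,5}:  v_{4} + v_{5} = v_{0} + 2·v_{1} — sig = ⟨2 | 1 2⟩
  • {2,4,7}:  v_{2} + v_{4} + v_{7} = 0 — sig = ⟨3 | 0⟩
  • {2,4,6}:  v_{2} + v_{4} + v_{6} = v_{1} — sig = ⟨3 | 1⟩
  • {0,1,2,6}:  v_{0} + v_{1} + v_{2} + v_{6} = v_{5} — sig = ⟨4 | 1⟩

so the primitive-relation signature multiset is
    ⟨2 | 0⟩
    ⟨2 | 0⟩
    ⟨2 | 1⟩
    ⟨2 | 1⟩
    ⟨2 | 1 1 1⟩
    ⟨2 | 1 1 1⟩
    ⟨2 | 1 1 2⟩
    ⟨2 | 1 2⟩
    ⟨3 | 0⟩
    ⟨3 | 1⟩
    ⟨4 | 1⟩


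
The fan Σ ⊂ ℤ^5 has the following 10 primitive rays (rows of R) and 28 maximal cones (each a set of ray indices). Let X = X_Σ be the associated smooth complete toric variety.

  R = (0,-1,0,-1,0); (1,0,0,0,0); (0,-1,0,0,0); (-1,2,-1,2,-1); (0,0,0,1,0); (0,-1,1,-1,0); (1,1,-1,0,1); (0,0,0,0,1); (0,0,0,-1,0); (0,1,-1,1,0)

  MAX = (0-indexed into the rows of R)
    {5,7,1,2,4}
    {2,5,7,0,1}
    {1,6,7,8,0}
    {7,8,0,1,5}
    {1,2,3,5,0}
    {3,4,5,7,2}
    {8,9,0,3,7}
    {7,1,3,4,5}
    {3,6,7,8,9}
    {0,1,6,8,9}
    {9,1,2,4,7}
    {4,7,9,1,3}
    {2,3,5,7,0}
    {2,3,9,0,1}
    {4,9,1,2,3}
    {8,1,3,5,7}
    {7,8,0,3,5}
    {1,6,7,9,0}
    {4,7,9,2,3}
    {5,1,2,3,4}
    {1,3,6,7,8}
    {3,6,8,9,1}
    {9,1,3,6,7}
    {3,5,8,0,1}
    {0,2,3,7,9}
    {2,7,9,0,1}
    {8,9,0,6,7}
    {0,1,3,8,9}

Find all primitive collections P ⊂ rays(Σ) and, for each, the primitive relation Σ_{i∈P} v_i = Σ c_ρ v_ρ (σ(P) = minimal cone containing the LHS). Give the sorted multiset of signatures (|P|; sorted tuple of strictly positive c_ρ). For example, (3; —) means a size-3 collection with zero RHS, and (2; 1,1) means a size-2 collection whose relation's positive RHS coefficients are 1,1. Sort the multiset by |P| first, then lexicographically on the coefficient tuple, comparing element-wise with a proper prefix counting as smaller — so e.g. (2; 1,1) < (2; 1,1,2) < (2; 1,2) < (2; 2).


11 minimal non-faces of Δ(Σ) (on 10 rays):

  • {4,8}:  v_{4} + v_{8} = 0  ⟹  sig = (2; —)
  • {5,9}:  v_{5} + v_{9} = 0  ⟹  sig = (2; —)
  • {0,4}:  v_{0} + v_{4} = v_{2}  ⟹  sig = (2; 1)
  • {2,8}:  v_{2} + v_{8} = v_{0}  ⟹  sig = (2; 1)
  • {4,6}:  v_{4} + v_{6} = v_{1} + v_{7} + v_{9}  ⟹  sig = (2; 1,1,1)
  • {5,6}:  v_{5} + v_{6} = v_{1} + v_{7} + v_{8}  ⟹  sig = (2; 1,1,1)
  • {2,6}:  v_{2} + v_{6} = v_{0} + v_{1} + v_{7} + v_{9}  ⟹  sig = (2; 1,1,1,1)
  • {0,3,6}:  v_{0} + v_{3} + v_{6} = v_{8} + 2·v_{9}  ⟹  sig = (3; 1,2)
  • {0,1,3,7}:  v_{0} + v_{1} + v_{3} + v_{7} = v_{9}  ⟹  sig = (4; 1)
  • {1,7,8,9}:  v_{1} + v_{7} + v_{8} + v_{9} = v_{6}  ⟹  sig = (4; 1)
  • {1,2,3,7}:  v_{1} + v_{2} + v_{3} + v_{7} = v_{4} + v_{9}  ⟹  sig = (4; 1,1)

Hence PRS(X_Σ) =
    (2; —)
    (2; —)
    (2; 1)
    (2; 1)
    (2; 1,1,1)
    (2; 1,1,1)
    (2; 1,1,1,1)
    (3; 1,2)
    (4; 1)
    (4; 1)
    (4; 1,1)


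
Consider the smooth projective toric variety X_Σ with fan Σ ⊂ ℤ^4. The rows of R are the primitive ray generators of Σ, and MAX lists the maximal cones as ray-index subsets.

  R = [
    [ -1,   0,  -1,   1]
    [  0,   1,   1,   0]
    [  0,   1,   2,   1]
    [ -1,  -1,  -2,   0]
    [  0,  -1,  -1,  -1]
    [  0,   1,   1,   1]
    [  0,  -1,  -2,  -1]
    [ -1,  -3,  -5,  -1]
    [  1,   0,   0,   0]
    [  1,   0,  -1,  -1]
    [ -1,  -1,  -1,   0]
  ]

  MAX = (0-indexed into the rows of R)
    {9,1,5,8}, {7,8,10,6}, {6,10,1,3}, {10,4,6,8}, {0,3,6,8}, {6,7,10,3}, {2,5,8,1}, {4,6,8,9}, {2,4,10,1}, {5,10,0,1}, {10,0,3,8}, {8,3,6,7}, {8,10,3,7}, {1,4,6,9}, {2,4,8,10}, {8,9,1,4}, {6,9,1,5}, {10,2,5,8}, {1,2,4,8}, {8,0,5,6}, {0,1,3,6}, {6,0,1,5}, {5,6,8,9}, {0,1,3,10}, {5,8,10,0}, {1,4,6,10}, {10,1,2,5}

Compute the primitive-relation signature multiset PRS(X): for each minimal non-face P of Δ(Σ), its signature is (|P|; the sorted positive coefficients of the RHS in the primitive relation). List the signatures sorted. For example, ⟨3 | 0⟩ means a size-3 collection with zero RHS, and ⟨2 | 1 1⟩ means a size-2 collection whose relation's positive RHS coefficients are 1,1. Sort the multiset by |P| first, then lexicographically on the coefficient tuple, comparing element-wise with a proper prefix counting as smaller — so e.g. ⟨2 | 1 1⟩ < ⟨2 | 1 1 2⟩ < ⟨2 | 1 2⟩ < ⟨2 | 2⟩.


Minimal non-faces — 24 found among 11 rays, 27 max cones:

  {2,6}:  v_{2} + v_{6} = 0  ⟹  sig = ⟨2 | 0⟩
  {4,5}:  v_{4} + v_{5} = 0  ⟹  sig = ⟨2 | 0⟩
  {0,4}:  v_{0} + v_{4} = v_{3}  ⟹  sig = ⟨2 | 1⟩
  {3,5}:  v_{3} + v_{5} = v_{0}  ⟹  sig = ⟨2 | 1⟩
  {9,10}:  v_{9} + v_{10} = v_{6}  ⟹  sig = ⟨2 | 1⟩
  {1,7}:  v_{1} + v_{7} = v_{3} + v_{6}  ⟹  sig = ⟨2 | 1 1⟩
  {2,3}:  v_{2} + v_{3} = v_{5} + v_{10}  ⟹  sig = ⟨2 | 1 1⟩
  {2,9}:  v_{2} + v_{9} = v_{1} + v_{8}  ⟹  sig = ⟨2 | 1 1⟩
  {3,4}:  v_{3} + v_{4} = v_{6} + v_{10}  ⟹  sig = ⟨2 | 1 1⟩
  {2,7}:  v_{2} + v_{7} = v_{3} + v_{8} + v_{10}  ⟹  sig = ⟨2 | 1 1 1⟩
  {7,9}:  v_{7} + v_{9} = v_{3} + 2·v_{6} + v_{8}  ⟹  sig = ⟨2 | 1 1 2⟩
  {0,2}:  v_{0} + v_{2} = 2·v_{5} + v_{10}  ⟹  sig = ⟨2 | 1 2⟩
  {3,9}:  v_{3} + v_{9} = v_{5} + 2·v_{6}  ⟹  sig = ⟨2 | 1 2⟩
  {5,7}:  v_{5} + v_{7} = 2·v_{3} + v_{8}  ⟹  sig = ⟨2 | 1 2⟩
  {4,7}:  v_{4} + v_{7} = 2·v_{6} + v_{8} + 2·v_{10}  ⟹  sig = ⟨2 | 1 2 2⟩
  {0,7}:  v_{0} + v_{7} = 3·v_{3} + v_{8}  ⟹  sig = ⟨2 | 1 3⟩
  {0,9}:  v_{0} + v_{9} = 2·v_{5} + 2·v_{6}  ⟹  sig = ⟨2 | 2 2⟩
  {1,8,10}:  v_{1} + v_{8} + v_{10} = 0  ⟹  sig = ⟨3 | 0⟩
  {1,6,8}:  v_{1} + v_{6} + v_{8} = v_{9}  ⟹  sig = ⟨3 | 1⟩
  {5,6,10}:  v_{5} + v_{6} + v_{10} = v_{3}  ⟹  sig = ⟨3 | 1⟩
  {1,3,8}:  v_{1} + v_{3} + v_{8} = v_{5} + v_{6}  ⟹  sig = ⟨3 | 1 1⟩
  {0,1,8}:  v_{0} + v_{1} + v_{8} = 2·v_{5} + v_{6}  ⟹  sig = ⟨3 | 1 2⟩
  {0,6,10}:  v_{0} + v_{6} + v_{10} = 2·v_{3}  ⟹  sig = ⟨3 | 2⟩
  {3,6,8,10}:  v_{3} + v_{6} + v_{8} + v_{10} = v_{7}  ⟹  sig = ⟨4 | 1⟩

Hence PRS(X_Σ) =
    |P|=2: 17 collections, coeffs (), (), (1), (1), (1), (1,1), (1,1), (1,1), (1,1), (1,1,1), (1,1,2), (1,2), (1,2), (1,2), (1,2,2), (1,3), (2,2)
    |P|=3: 6 collections, coeffs (), (1), (1), (1,1), (1,2), (2)
    |P|=4: 1 collection, coeffs (1)


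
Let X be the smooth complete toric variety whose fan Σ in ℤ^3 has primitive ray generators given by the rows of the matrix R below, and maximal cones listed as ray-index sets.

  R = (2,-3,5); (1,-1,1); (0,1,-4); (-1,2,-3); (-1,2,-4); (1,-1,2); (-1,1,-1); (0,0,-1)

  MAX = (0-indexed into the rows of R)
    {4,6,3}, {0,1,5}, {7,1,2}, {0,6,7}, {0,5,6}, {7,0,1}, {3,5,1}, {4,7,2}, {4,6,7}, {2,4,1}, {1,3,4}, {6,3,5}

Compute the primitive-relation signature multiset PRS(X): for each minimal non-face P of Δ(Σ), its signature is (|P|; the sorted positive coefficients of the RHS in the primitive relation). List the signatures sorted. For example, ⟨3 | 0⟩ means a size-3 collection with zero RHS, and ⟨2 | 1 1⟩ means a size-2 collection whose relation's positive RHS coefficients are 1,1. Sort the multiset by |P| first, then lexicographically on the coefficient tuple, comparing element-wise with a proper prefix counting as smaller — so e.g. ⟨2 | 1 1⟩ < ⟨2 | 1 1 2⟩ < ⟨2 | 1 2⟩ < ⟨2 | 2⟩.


Minimal non-faces — 11 found among 8 rays, 12 max cones:

  P = {1,6}:  v_{1} + v_{6} = 0  →  sig = ⟨2 | 0⟩
  P = {0,3}:  v_{0} + v_{3} = v_{5}  →  sig = ⟨2 | 1⟩
  P = {0,4}:  v_{0} + v_{4} = v_{1}  →  sig = ⟨2 | 1⟩
  P = {3,7}:  v_{3} + v_{7} = v_{4}  →  sig = ⟨2 | 1⟩
  P = {5,7}:  v_{5} + v_{7} = v_{1}  →  sig = ⟨2 | 1⟩
  P = {2,6}:  v_{2} + v_{6} = v_{4} + v_{7}  →  sig = ⟨2 | 1 1⟩
  P = {4,5}:  v_{4} + v_{5} = v_{1} + v_{3}  →  sig = ⟨2 | 1 1⟩
  P = {0,2}:  v_{0} + v_{2} = 2·v_{1} + v_{7}  →  sig = ⟨2 | 1 2⟩
  P = {2,3}:  v_{2} + v_{3} = v_{1} + 2·v_{4}  →  sig = ⟨2 | 1 2⟩
  P = {2,5}:  v_{2} + v_{5} = 2·v_{1} + v_{4}  →  sig = ⟨2 | 1 2⟩
  P = {1,4,7}:  v_{1} + v_{4} + v_{7} = v_{2}  →  sig = ⟨3 | 1⟩

Hence PRS(X_Σ) =
[⟨2 | 0⟩, ⟨2 | 1⟩, ⟨2 | 1⟩, ⟨2 | 1⟩, ⟨2 | 1⟩, ⟨2 | 1 1⟩, ⟨2 | 1 1⟩, ⟨2 | 1 2⟩, ⟨2 | 1 2⟩, ⟨2 | 1 2⟩, ⟨3 | 1⟩]


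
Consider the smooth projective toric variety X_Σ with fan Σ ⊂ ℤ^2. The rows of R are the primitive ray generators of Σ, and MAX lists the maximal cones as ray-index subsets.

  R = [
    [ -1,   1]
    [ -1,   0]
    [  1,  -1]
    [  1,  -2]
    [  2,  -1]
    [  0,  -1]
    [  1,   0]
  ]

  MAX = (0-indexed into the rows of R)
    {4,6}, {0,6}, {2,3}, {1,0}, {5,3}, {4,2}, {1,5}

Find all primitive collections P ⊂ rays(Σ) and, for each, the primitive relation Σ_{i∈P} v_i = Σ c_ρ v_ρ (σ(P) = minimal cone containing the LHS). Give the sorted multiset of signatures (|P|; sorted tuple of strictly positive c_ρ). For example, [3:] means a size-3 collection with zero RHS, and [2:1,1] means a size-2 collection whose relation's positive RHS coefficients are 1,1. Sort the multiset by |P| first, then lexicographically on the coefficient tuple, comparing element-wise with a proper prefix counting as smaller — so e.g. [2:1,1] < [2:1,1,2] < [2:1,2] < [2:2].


The 14 primitive collections of Σ (r=7, n=2):

  • {0,2}:  v_{0} + v_{2} = 0  ⟹  sig = [2:]
  • {1,6}:  v_{1} + v_{6} = 0  ⟹  sig = [2:]
  • {0,3}:  v_{0} + v_{3} = v_{5}  ⟹  sig = [2:1]
  • {0,4}:  v_{0} + v_{4} = v_{6}  ⟹  sig = [2:1]
  • {0,5}:  v_{0} + v_{5} = v_{1}  ⟹  sig = [2:1]
  • {1,2}:  v_{1} + v_{2} = v_{5}  ⟹  sig = [2:1]
  • {1,4}:  v_{1} + v_{4} = v_{2}  ⟹  sig = [2:1]
  • {2,5}:  v_{2} + v_{5} = v_{3}  ⟹  sig = [2:1]
  • {2,6}:  v_{2} + v_{6} = v_{4}  ⟹  sig = [2:1]
  • {5,6}:  v_{5} + v_{6} = v_{2}  ⟹  sig = [2:1]
  • {1,3}:  v_{1} + v_{3} = 2·v_{5}  ⟹  sig = [2:2]
  • {3,6}:  v_{3} + v_{6} = 2·v_{2}  ⟹  sig = [2:2]
  • {4,5}:  v_{4} + v_{5} = 2·v_{2}  ⟹  sig = [2:2]
  • {3,4}:  v_{3} + v_{4} = 3·v_{2}  ⟹  sig = [2:3]

Sorted signature multiset PRS(X):
[[2:], [2:], [2:1], [2:1], [2:1], [2:1], [2:1], [2:1], [2:1], [2:1], [2:2], [2:2], [2:2], [2:3]]


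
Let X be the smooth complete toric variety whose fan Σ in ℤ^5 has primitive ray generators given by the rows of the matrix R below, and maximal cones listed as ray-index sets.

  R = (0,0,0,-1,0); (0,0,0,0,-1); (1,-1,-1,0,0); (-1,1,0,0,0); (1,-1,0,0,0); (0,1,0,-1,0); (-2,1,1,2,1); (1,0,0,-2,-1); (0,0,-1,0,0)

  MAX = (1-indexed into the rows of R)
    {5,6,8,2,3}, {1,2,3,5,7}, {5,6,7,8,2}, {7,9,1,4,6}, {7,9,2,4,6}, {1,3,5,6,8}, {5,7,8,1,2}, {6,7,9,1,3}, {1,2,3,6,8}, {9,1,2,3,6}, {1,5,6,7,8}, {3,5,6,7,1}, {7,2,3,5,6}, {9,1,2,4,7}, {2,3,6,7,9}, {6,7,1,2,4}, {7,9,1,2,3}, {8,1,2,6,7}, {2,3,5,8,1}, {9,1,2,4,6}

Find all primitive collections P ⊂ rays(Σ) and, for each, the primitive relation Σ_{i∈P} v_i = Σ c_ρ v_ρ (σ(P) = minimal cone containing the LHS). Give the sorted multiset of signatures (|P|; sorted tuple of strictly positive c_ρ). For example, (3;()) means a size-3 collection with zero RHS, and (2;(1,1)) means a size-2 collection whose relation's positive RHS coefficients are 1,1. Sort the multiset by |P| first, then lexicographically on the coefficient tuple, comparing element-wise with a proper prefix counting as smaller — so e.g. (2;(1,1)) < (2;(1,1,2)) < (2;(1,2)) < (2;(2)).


Δ(Σ) — 9 vertices, 9 min non-faces:

  P={4,5}:  v_{4} + v_{5} = 0  ⇒ sig = (2;())
  P={3,4}:  v_{3} + v_{4} = v_{9}  ⇒ sig = (2;(1))
  P={5,9}:  v_{5} + v_{9} = v_{3}  ⇒ sig = (2;(1))
  P={4,8}:  v_{4} + v_{8} = v_{1} + v_{2} + v_{6}  ⇒ sig = (2;(1,1,1))
  P={8,9}:  v_{8} + v_{9} = v_{1} + v_{2} + v_{3} + v_{6}  ⇒ sig = (2;(1,1,1,1))
  P={3,7,8}:  v_{3} + v_{7} + v_{8} = 0  ⇒ sig = (3;())
  P={1,2,5,6}:  v_{1} + v_{2} + v_{5} + v_{6} = v_{8}  ⇒ sig = (4;(1))
  P={1,2,3,6,7}:  v_{1} + v_{2} + v_{3} + v_{6} + v_{7} = v_{4}  ⇒ sig = (5;(1))
  P={1,2,6,7,9}:  v_{1} + v_{2} + v_{6} + v_{7} + v_{9} = 2·v_{4}  ⇒ sig = (5;(2))

Signatures (|P|; sorted positive RHS coefficients), sorted:
{ (2;()),  (2;(1)) ×2,  (2;(1,1,1)),  (2;(1,1,1,1)),  (3;()),  (4;(1)),  (5;(1)),  (5;(2)) }


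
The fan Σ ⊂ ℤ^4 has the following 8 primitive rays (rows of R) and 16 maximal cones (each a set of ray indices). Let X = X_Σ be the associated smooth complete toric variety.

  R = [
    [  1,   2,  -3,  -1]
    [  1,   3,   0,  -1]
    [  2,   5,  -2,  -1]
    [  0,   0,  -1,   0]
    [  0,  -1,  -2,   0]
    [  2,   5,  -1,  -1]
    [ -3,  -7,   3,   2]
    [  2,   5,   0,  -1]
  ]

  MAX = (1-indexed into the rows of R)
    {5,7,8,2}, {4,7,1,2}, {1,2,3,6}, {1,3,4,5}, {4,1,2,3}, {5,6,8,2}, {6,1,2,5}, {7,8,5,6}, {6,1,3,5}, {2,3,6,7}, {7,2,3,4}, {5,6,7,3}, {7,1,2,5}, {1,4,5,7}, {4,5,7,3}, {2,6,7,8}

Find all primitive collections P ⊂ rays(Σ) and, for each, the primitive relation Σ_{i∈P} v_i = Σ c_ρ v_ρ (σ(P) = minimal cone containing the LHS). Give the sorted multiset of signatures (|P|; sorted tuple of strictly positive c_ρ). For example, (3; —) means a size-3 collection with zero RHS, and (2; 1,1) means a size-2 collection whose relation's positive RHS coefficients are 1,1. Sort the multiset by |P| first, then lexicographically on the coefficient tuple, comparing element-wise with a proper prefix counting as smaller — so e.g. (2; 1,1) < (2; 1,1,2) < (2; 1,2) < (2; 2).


9 minimal non-faces of Δ(Σ) (on 8 rays):

  P = {4,6}:  v_{4} + v_{6} = v_{3}  ⟹  sig = (2; 1)
  P = {4,8}:  v_{4} + v_{8} = v_{6}  ⟹  sig = (2; 1)
  P = {1,8}:  v_{1} + v_{8} = v_{2} + v_{5} + v_{6}  ⟹  sig = (2; 1,1,1)
  P = {3,8}:  v_{3} + v_{8} = 2·v_{6}  ⟹  sig = (2; 2)
  P = {1,6,7}:  v_{1} + v_{6} + v_{7} = v_{4}  ⟹  sig = (3; 1)
  P = {2,4,5}:  v_{2} + v_{4} + v_{5} = v_{1}  ⟹  sig = (3; 1)
  P = {2,3,5}:  v_{2} + v_{3} + v_{5} = v_{1} + v_{6}  ⟹  sig = (3; 1,1)
  P = {1,3,7}:  v_{1} + v_{3} + v_{7} = 2·v_{4}  ⟹  sig = (3; 2)
  P = {2,5,6,7}:  v_{2} + v_{5} + v_{6} + v_{7} = 0  ⟹  sig = (4; —)

Hence PRS(X_Σ) =
{ (2; 1) ×2,  (2; 1,1,1),  (2; 2),  (3; 1) ×2,  (3; 1,1),  (3; 2),  (4; —) }


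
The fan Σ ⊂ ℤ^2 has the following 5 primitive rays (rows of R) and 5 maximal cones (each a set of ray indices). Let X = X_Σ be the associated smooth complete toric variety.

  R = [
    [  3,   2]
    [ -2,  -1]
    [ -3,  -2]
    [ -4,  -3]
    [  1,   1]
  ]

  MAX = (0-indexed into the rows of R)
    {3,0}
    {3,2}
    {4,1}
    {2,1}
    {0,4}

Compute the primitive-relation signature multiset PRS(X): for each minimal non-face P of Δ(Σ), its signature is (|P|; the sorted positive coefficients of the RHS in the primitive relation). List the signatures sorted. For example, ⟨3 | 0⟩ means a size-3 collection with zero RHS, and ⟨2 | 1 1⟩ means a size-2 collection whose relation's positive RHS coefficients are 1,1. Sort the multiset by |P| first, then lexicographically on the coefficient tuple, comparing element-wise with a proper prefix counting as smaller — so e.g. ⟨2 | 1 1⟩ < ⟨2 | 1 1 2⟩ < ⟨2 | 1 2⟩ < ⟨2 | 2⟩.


Minimal non-faces — 5 found among 5 rays, 5 max cones:

  • {0,2}:  v_{0} + v_{2} = 0  ⟹  sig = ⟨2 | 0⟩
  • {0,1}:  v_{0} + v_{1} = v_{4}  ⟹  sig = ⟨2 | 1⟩
  • {2,4}:  v_{2} + v_{4} = v_{1}  ⟹  sig = ⟨2 | 1⟩
  • {3,4}:  v_{3} + v_{4} = v_{2}  ⟹  sig = ⟨2 | 1⟩
  • {1,3}:  v_{1} + v_{3} = 2·v_{2}  ⟹  sig = ⟨2 | 2⟩

Hence PRS(X_Σ) =
    ⟨2 | 0⟩
    ⟨2 | 1⟩
    ⟨2 | 1⟩
    ⟨2 | 1⟩
    ⟨2 | 2⟩


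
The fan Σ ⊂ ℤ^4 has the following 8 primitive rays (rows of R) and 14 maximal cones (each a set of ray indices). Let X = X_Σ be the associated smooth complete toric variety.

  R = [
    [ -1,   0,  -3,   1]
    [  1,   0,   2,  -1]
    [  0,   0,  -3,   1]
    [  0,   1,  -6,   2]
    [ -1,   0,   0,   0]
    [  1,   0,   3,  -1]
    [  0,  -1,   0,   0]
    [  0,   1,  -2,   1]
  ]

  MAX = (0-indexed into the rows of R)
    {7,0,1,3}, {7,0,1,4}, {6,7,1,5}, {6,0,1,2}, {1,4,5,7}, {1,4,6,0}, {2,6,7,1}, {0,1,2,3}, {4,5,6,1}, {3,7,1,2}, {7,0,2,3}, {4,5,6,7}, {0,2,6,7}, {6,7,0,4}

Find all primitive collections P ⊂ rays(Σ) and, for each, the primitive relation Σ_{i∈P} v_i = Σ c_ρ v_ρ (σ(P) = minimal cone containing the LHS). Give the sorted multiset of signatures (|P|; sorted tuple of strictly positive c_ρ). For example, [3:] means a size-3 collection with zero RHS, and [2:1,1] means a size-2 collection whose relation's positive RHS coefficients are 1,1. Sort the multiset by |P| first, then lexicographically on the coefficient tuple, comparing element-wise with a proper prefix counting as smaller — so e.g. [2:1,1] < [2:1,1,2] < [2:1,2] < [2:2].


9 collections generate NE(X_Σ); each relation:

  • {0,5}:  v_{0} + v_{5} = 0 — sig = [2:]
  • {2,4}:  v_{2} + v_{4} = v_{0} — sig = [2:1]
  • {2,5}:  v_{2} + v_{5} = v_{1} + v_{6} + v_{7} — sig = [2:1,1,1]
  • {3,5}:  v_{3} + v_{5} = v_{1} + v_{2} + v_{7} — sig = [2:1,1,1]
  • {3,4}:  v_{3} + v_{4} = 2·v_{0} + v_{1} + v_{7} — sig = [2:1,1,2]
  • {3,6}:  v_{3} + v_{6} = 2·v_{2} — sig = [2:2]
  • {1,4,6,7}:  v_{1} + v_{4} + v_{6} + v_{7} = 0 — sig = [4:]
  • {0,1,2,7}:  v_{0} + v_{1} + v_{2} + v_{7} = v_{3} — sig = [4:1]
  • {0,1,6,7}:  v_{0} + v_{1} + v_{6} + v_{7} = v_{2} — sig = [4:1]

Sorted signature multiset PRS(X):
[[2:], [2:1], [2:1,1,1], [2:1,1,1], [2:1,1,2], [2:2], [4:], [4:1], [4:1]]


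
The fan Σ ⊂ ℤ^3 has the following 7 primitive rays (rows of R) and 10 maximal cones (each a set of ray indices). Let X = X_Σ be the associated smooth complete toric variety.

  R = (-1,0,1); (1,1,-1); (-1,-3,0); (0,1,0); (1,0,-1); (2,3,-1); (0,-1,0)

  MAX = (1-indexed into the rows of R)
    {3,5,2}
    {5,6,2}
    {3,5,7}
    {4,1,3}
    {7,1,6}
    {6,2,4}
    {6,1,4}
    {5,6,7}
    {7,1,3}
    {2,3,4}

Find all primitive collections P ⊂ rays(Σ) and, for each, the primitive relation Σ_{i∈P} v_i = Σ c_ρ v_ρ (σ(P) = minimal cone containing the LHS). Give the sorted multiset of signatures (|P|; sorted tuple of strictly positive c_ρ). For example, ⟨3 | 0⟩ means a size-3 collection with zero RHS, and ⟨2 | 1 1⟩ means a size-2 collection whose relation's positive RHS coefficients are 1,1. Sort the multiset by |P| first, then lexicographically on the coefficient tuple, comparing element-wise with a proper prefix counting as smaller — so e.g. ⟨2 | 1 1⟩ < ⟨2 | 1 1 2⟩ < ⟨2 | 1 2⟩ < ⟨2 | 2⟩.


Σ has 6 primitive collections:

  P = {1,5}:  v_{1} + v_{5} = 0  →  sig = ⟨2 | 0⟩
  P = {4,7}:  v_{4} + v_{7} = 0  →  sig = ⟨2 | 0⟩
  P = {1,2}:  v_{1} + v_{2} = v_{4}  →  sig = ⟨2 | 1⟩
  P = {2,7}:  v_{2} + v_{7} = v_{5}  →  sig = ⟨2 | 1⟩
  P = {3,6}:  v_{3} + v_{6} = v_{5}  →  sig = ⟨2 | 1⟩
  P = {4,5}:  v_{4} + v_{5} = v_{2}  →  sig = ⟨2 | 1⟩

Sorted signature multiset PRS(X):
    |P|=2: 6 collections, coeffs (), (), (1), (1), (1), (1)


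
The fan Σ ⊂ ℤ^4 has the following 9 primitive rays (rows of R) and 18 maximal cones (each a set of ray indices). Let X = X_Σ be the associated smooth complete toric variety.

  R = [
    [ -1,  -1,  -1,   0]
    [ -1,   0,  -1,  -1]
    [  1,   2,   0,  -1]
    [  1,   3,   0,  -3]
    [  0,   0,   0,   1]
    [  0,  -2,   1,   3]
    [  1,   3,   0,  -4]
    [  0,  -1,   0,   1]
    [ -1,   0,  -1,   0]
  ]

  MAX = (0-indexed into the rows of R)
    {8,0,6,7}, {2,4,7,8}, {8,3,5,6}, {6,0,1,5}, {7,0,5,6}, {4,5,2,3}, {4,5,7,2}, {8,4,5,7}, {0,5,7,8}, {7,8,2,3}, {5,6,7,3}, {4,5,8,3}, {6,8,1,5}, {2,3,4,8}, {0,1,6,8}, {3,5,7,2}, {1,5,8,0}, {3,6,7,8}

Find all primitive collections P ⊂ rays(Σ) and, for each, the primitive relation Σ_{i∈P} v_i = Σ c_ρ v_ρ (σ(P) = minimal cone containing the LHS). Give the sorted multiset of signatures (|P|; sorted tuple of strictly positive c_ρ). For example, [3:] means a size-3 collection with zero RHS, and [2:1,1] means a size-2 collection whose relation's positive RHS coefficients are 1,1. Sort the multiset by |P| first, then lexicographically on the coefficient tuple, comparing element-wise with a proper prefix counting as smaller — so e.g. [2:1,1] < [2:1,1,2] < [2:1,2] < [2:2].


Primitive collections (14):

  P={1,4}:  v_{1} + v_{4} = v_{8}  ⟹  sig = [2:1]
  P={1,7}:  v_{1} + v_{7} = v_{0}  ⟹  sig = [2:1]
  P={4,6}:  v_{4} + v_{6} = v_{3}  ⟹  sig = [2:1]
  P={0,4}:  v_{0} + v_{4} = v_{7} + v_{8}  ⟹  sig = [2:1,1]
  P={1,3}:  v_{1} + v_{3} = v_{6} + v_{8}  ⟹  sig = [2:1,1]
  P={0,3}:  v_{0} + v_{3} = v_{6} + v_{7} + v_{8}  ⟹  sig = [2:1,1,1]
  P={1,2}:  v_{1} + v_{2} = v_{3} + v_{7} + v_{8}  ⟹  sig = [2:1,1,1]
  P={0,2}:  v_{0} + v_{2} = v_{3} + 2·v_{7} + v_{8}  ⟹  sig = [2:1,1,2]
  P={2,6}:  v_{2} + v_{6} = 2·v_{3} + v_{7}  ⟹  sig = [2:1,2]
  P={3,4,7}:  v_{3} + v_{4} + v_{7} = v_{2}  ⟹  sig = [3:1]
  P={2,5,8}:  v_{2} + v_{5} + v_{8} = 2·v_{4}  ⟹  sig = [3:2]
  P={5,6,7,8}:  v_{5} + v_{6} + v_{7} + v_{8} = 0  ⟹  sig = [4:]
  P={0,5,6,8}:  v_{0} + v_{5} + v_{6} + v_{8} = v_{1}  ⟹  sig = [4:1]
  P={3,5,7,8}:  v_{3} + v_{5} + v_{7} + v_{8} = v_{4}  ⟹  sig = [4:1]

Signatures (|P|; sorted positive RHS coefficients), sorted:
    [2:1]
    [2:1]
    [2:1]
    [2:1,1]
    [2:1,1]
    [2:1,1,1]
    [2:1,1,1]
    [2:1,1,2]
    [2:1,2]
    [3:1]
    [3:2]
    [4:]
    [4:1]
    [4:1]


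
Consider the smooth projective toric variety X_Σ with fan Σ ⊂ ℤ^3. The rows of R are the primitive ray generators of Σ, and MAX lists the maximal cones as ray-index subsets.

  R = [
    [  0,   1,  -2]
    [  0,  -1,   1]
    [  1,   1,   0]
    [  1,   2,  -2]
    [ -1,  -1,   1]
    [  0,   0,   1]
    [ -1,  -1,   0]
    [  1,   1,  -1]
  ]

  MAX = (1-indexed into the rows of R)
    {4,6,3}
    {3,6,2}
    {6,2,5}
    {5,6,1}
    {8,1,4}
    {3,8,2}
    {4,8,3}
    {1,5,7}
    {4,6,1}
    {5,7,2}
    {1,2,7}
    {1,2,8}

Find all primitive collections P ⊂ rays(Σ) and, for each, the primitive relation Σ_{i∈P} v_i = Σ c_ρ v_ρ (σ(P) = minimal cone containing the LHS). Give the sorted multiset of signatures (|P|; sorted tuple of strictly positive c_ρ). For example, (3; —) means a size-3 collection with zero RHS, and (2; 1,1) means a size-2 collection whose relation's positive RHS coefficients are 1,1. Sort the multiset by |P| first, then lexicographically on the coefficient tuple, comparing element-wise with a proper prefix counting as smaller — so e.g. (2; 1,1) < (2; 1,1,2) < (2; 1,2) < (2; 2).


12 collections generate NE(X_Σ); each relation:

  • {3,7}:  v_{3} + v_{7} = 0  ⇒ sig = (2; —)
  • {5,8}:  v_{5} + v_{8} = 0  ⇒ sig = (2; —)
  • {1,3}:  v_{1} + v_{3} = v_{4}  ⇒ sig = (2; 1)
  • {2,4}:  v_{2} + v_{4} = v_{8}  ⇒ sig = (2; 1)
  • {3,5}:  v_{3} + v_{5} = v_{6}  ⇒ sig = (2; 1)
  • {4,7}:  v_{4} + v_{7} = v_{1}  ⇒ sig = (2; 1)
  • {6,7}:  v_{6} + v_{7} = v_{5}  ⇒ sig = (2; 1)
  • {6,8}:  v_{6} + v_{8} = v_{3}  ⇒ sig = (2; 1)
  • {4,5}:  v_{4} + v_{5} = v_{1} + v_{6}  ⇒ sig = (2; 1,1)
  • {7,8}:  v_{7} + v_{8} = v_{1} + v_{2}  ⇒ sig = (2; 1,1)
  • {1,2,6}:  v_{1} + v_{2} + v_{6} = 0  ⇒ sig = (3; —)
  • {1,2,5}:  v_{1} + v_{2} + v_{5} = v_{7}  ⇒ sig = (3; 1)

so the primitive-relation signature multiset is
    (2; —)
    (2; —)
    (2; 1)
    (2; 1)
    (2; 1)
    (2; 1)
    (2; 1)
    (2; 1)
    (2; 1,1)
    (2; 1,1)
    (3; —)
    (3; 1)


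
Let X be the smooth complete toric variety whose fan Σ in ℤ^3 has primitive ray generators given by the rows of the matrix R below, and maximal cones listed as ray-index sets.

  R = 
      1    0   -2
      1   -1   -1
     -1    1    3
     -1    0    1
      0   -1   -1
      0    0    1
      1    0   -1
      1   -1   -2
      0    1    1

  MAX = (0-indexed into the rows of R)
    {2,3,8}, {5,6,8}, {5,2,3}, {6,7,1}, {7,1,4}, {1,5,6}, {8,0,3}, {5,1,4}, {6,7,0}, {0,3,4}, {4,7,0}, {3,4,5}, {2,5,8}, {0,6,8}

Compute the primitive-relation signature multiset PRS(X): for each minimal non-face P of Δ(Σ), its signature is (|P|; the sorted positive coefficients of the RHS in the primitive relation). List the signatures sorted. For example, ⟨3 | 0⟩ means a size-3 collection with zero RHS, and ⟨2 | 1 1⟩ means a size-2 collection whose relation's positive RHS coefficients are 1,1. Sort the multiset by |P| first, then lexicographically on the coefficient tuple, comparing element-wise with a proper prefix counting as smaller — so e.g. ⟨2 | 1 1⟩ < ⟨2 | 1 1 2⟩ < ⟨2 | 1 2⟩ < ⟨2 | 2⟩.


Primitive collections (16):

  {3,6}:  v_{3} + v_{6} = 0  ⟹  sig = ⟨2 | 0⟩
  {4,8}:  v_{4} + v_{8} = 0  ⟹  sig = ⟨2 | 0⟩
  {0,2}:  v_{0} + v_{2} = v_{8}  ⟹  sig = ⟨2 | 1⟩
  {0,5}:  v_{0} + v_{5} = v_{6}  ⟹  sig = ⟨2 | 1⟩
  {2,7}:  v_{2} + v_{7} = v_{5}  ⟹  sig = ⟨2 | 1⟩
  {3,7}:  v_{3} + v_{7} = v_{4}  ⟹  sig = ⟨2 | 1⟩
  {4,6}:  v_{4} + v_{6} = v_{7}  ⟹  sig = ⟨2 | 1⟩
  {5,7}:  v_{5} + v_{7} = v_{1}  ⟹  sig = ⟨2 | 1⟩
  {7,8}:  v_{7} + v_{8} = v_{6}  ⟹  sig = ⟨2 | 1⟩
  {0,1}:  v_{0} + v_{1} = v_{6} + v_{7}  ⟹  sig = ⟨2 | 1 1⟩
  {1,3}:  v_{1} + v_{3} = v_{4} + v_{5}  ⟹  sig = ⟨2 | 1 1⟩
  {1,8}:  v_{1} + v_{8} = v_{5} + v_{6}  ⟹  sig = ⟨2 | 1 1⟩
  {2,4}:  v_{2} + v_{4} = v_{3} + v_{5}  ⟹  sig = ⟨2 | 1 1⟩
  {2,6}:  v_{2} + v_{6} = v_{5} + v_{8}  ⟹  sig = ⟨2 | 1 1⟩
  {1,2}:  v_{1} + v_{2} = 2·v_{5}  ⟹  sig = ⟨2 | 2⟩
  {3,5,8}:  v_{3} + v_{5} + v_{8} = v_{2}  ⟹  sig = ⟨3 | 1⟩

Hence PRS(X_Σ) =
{ ⟨2 | 0⟩ ×2,  ⟨2 | 1⟩ ×7,  ⟨2 | 1 1⟩ ×5,  ⟨2 | 2⟩,  ⟨3 | 1⟩ }


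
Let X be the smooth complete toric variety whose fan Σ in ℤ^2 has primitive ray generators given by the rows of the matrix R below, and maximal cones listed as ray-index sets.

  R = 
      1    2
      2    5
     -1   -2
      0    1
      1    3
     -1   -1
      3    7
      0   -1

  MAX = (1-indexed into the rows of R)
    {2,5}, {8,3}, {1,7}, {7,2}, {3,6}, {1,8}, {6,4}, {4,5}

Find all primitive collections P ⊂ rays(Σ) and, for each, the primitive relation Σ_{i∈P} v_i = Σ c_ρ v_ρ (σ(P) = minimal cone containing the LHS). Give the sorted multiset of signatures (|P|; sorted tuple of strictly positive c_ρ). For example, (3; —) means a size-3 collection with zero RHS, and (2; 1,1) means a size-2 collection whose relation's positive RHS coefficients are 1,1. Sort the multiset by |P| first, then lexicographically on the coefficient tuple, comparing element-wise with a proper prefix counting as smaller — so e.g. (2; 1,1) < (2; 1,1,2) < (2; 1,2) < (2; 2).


Minimal non-faces — 20 found among 8 rays, 8 max cones:

  P = {1,3}:  v_{1} + v_{3} = 0  so sig = (2; —)
  P = {4,8}:  v_{4} + v_{8} = 0  so sig = (2; —)
  P = {1,2}:  v_{1} + v_{2} = v_{7}  so sig = (2; 1)
  P = {1,4}:  v_{1} + v_{4} = v_{5}  so sig = (2; 1)
  P = {1,5}:  v_{1} + v_{5} = v_{2}  so sig = (2; 1)
  P = {1,6}:  v_{1} + v_{6} = v_{4}  so sig = (2; 1)
  P = {2,3}:  v_{2} + v_{3} = v_{5}  so sig = (2; 1)
  P = {3,4}:  v_{3} + v_{4} = v_{6}  so sig = (2; 1)
  P = {3,5}:  v_{3} + v_{5} = v_{4}  so sig = (2; 1)
  P = {3,7}:  v_{3} + v_{7} = v_{2}  so sig = (2; 1)
  P = {5,8}:  v_{5} + v_{8} = v_{1}  so sig = (2; 1)
  P = {6,8}:  v_{6} + v_{8} = v_{3}  so sig = (2; 1)
  P = {2,6}:  v_{2} + v_{6} = v_{4} + v_{5}  so sig = (2; 1,1)
  P = {4,7}:  v_{4} + v_{7} = v_{2} + v_{5}  so sig = (2; 1,1)
  P = {2,4}:  v_{2} + v_{4} = 2·v_{5}  so sig = (2; 2)
  P = {2,8}:  v_{2} + v_{8} = 2·v_{1}  so sig = (2; 2)
  P = {5,6}:  v_{5} + v_{6} = 2·v_{4}  so sig = (2; 2)
  P = {5,7}:  v_{5} + v_{7} = 2·v_{2}  so sig = (2; 2)
  P = {6,7}:  v_{6} + v_{7} = 2·v_{5}  so sig = (2; 2)
  P = {7,8}:  v_{7} + v_{8} = 3·v_{1}  so sig = (2; 3)

so the primitive-relation signature multiset is
[(2; —), (2; —), (2; 1), (2; 1), (2; 1), (2; 1), (2; 1), (2; 1), (2; 1), (2; 1), (2; 1), (2; 1), (2; 1,1), (2; 1,1), (2; 2), (2; 2), (2; 2), (2; 2), (2; 2), (2; 3)]


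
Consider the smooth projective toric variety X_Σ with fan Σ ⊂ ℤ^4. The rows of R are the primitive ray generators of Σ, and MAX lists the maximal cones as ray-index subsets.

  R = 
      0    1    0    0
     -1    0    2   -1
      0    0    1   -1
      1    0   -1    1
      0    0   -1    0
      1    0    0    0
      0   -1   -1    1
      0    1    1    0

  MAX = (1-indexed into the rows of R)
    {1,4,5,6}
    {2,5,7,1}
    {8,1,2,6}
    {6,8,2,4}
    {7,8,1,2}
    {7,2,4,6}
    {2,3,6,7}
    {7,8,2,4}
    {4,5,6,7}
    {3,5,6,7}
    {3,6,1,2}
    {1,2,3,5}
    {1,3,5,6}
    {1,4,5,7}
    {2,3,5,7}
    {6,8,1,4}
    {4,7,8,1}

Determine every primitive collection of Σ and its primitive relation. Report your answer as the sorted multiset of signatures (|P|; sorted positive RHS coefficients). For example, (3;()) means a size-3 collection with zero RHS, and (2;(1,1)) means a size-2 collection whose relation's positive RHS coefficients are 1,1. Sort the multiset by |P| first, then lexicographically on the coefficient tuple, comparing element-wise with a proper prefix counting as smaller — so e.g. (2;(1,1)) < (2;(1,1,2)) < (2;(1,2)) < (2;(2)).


9 collections generate NE(X_Σ); each relation:

  {3,4}:  v_{3} + v_{4} = v_{6}  so sig = (2;(1))
  {5,8}:  v_{5} + v_{8} = v_{1}  so sig = (2;(1))
  {3,8}:  v_{3} + v_{8} = v_{1} + v_{2} + v_{6}  so sig = (2;(1,1,1))
  {1,3,7}:  v_{1} + v_{3} + v_{7} = 0  so sig = (3;())
  {2,4,5}:  v_{2} + v_{4} + v_{5} = 0  so sig = (3;())
  {1,2,4}:  v_{1} + v_{2} + v_{4} = v_{8}  so sig = (3;(1))
  {1,6,7}:  v_{1} + v_{6} + v_{7} = v_{4}  so sig = (3;(1))
  {2,5,6}:  v_{2} + v_{5} + v_{6} = v_{3}  so sig = (3;(1))
  {6,7,8}:  v_{6} + v_{7} + v_{8} = v_{2} + 2·v_{4}  so sig = (3;(1,2))

so the primitive-relation signature multiset is
    (2;(1))
    (2;(1))
    (2;(1,1,1))
    (3;())
    (3;())
    (3;(1))
    (3;(1))
    (3;(1))
    (3;(1,2))
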